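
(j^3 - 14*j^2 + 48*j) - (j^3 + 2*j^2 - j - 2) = -16*j^2 + 49*j + 2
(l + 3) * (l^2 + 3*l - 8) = l^3 + 6*l^2 + l - 24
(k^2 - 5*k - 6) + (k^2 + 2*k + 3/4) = 2*k^2 - 3*k - 21/4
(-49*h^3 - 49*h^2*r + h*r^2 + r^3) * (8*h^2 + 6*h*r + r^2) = -392*h^5 - 686*h^4*r - 335*h^3*r^2 - 35*h^2*r^3 + 7*h*r^4 + r^5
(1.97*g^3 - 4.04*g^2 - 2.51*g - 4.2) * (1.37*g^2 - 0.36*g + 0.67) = 2.6989*g^5 - 6.244*g^4 - 0.6644*g^3 - 7.5572*g^2 - 0.1697*g - 2.814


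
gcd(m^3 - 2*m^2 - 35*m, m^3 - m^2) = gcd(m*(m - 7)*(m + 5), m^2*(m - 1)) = m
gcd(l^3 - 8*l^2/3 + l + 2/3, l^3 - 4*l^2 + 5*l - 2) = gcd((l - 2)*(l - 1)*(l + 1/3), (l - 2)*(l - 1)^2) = l^2 - 3*l + 2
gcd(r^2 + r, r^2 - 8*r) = r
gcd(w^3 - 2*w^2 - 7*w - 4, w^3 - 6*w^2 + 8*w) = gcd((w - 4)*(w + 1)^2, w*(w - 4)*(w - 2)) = w - 4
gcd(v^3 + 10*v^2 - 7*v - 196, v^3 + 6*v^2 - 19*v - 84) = v^2 + 3*v - 28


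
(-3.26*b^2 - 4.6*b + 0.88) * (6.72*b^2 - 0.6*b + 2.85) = -21.9072*b^4 - 28.956*b^3 - 0.617400000000001*b^2 - 13.638*b + 2.508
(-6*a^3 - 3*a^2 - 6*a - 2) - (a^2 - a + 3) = -6*a^3 - 4*a^2 - 5*a - 5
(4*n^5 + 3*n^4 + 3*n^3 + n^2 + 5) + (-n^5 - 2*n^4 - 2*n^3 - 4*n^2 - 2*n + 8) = 3*n^5 + n^4 + n^3 - 3*n^2 - 2*n + 13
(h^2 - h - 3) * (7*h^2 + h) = 7*h^4 - 6*h^3 - 22*h^2 - 3*h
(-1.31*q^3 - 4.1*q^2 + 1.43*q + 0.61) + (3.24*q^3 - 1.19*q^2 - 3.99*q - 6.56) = 1.93*q^3 - 5.29*q^2 - 2.56*q - 5.95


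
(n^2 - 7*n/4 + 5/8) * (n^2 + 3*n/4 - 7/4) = n^4 - n^3 - 39*n^2/16 + 113*n/32 - 35/32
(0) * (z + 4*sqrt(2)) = 0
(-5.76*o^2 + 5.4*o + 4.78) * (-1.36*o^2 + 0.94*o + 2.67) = 7.8336*o^4 - 12.7584*o^3 - 16.804*o^2 + 18.9112*o + 12.7626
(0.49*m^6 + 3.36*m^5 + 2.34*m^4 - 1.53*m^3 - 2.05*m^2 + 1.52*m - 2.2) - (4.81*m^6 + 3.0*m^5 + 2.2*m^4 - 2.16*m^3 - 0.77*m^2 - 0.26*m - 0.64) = -4.32*m^6 + 0.36*m^5 + 0.14*m^4 + 0.63*m^3 - 1.28*m^2 + 1.78*m - 1.56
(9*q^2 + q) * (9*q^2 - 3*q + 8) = 81*q^4 - 18*q^3 + 69*q^2 + 8*q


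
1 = 1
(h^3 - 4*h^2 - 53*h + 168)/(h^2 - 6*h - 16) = (h^2 + 4*h - 21)/(h + 2)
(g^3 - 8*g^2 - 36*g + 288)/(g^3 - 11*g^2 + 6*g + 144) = (g + 6)/(g + 3)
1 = 1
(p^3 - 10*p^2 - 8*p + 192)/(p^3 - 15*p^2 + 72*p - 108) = (p^2 - 4*p - 32)/(p^2 - 9*p + 18)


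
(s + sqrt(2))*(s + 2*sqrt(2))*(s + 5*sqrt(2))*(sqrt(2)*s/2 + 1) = sqrt(2)*s^4/2 + 9*s^3 + 25*sqrt(2)*s^2 + 54*s + 20*sqrt(2)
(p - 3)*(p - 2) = p^2 - 5*p + 6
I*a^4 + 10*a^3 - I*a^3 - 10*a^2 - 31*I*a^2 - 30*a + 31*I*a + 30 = (a - 5*I)*(a - 3*I)*(a - 2*I)*(I*a - I)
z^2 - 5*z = z*(z - 5)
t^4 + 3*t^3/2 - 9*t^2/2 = t^2*(t - 3/2)*(t + 3)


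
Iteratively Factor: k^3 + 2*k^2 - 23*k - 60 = (k + 4)*(k^2 - 2*k - 15) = (k - 5)*(k + 4)*(k + 3)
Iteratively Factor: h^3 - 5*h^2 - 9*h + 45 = (h - 5)*(h^2 - 9) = (h - 5)*(h - 3)*(h + 3)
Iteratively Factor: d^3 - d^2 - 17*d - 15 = (d - 5)*(d^2 + 4*d + 3) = (d - 5)*(d + 1)*(d + 3)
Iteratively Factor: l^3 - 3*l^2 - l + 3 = (l + 1)*(l^2 - 4*l + 3) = (l - 3)*(l + 1)*(l - 1)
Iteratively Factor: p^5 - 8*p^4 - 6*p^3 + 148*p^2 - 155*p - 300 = (p + 1)*(p^4 - 9*p^3 + 3*p^2 + 145*p - 300) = (p + 1)*(p + 4)*(p^3 - 13*p^2 + 55*p - 75) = (p - 3)*(p + 1)*(p + 4)*(p^2 - 10*p + 25) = (p - 5)*(p - 3)*(p + 1)*(p + 4)*(p - 5)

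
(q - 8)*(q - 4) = q^2 - 12*q + 32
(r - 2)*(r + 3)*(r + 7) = r^3 + 8*r^2 + r - 42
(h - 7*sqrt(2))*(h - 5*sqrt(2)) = h^2 - 12*sqrt(2)*h + 70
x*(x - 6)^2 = x^3 - 12*x^2 + 36*x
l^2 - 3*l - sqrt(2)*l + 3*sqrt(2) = (l - 3)*(l - sqrt(2))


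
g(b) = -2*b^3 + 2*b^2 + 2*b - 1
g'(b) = -6*b^2 + 4*b + 2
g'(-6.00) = -238.00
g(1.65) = -1.24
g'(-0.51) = -1.60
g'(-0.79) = -4.90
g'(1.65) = -7.74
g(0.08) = -0.83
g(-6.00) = 491.00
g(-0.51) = -1.23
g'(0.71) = 1.82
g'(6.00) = -190.00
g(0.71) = 0.71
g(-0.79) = -0.35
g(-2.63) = 43.96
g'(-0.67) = -3.37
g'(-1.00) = -8.00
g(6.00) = -349.00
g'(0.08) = 2.28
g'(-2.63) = -50.02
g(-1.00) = 1.00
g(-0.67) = -0.84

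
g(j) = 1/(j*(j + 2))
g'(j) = -1/(j*(j + 2)^2) - 1/(j^2*(j + 2)) = 2*(-j - 1)/(j^2*(j^2 + 4*j + 4))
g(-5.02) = 0.07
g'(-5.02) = 0.03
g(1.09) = 0.30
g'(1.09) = -0.37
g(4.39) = 0.04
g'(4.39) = -0.01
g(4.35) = 0.04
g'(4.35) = -0.01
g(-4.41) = 0.09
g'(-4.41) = 0.06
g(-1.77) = -2.46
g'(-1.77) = 9.29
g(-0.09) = -5.82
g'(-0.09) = -61.59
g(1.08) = 0.30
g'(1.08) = -0.38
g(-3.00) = 0.33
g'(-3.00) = 0.44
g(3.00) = 0.07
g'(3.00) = -0.04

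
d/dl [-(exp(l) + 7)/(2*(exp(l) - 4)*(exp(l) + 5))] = (exp(2*l) + 14*exp(l) + 27)*exp(l)/(2*(exp(4*l) + 2*exp(3*l) - 39*exp(2*l) - 40*exp(l) + 400))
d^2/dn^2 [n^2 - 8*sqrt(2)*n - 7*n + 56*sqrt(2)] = 2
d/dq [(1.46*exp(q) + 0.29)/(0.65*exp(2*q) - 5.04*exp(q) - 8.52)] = (-(1.3*exp(q) - 5.04)*(1.46*exp(q) + 0.29) + 0.949*exp(2*q) - 7.3584*exp(q) - 12.4392)*exp(q)/(-0.65*exp(2*q) + 5.04*exp(q) + 8.52)^2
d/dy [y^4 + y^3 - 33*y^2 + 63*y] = 4*y^3 + 3*y^2 - 66*y + 63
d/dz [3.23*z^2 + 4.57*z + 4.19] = 6.46*z + 4.57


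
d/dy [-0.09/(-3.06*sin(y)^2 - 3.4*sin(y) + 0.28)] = -(0.5508*sin(y) + 0.306)*cos(y)/(3.06*sin(y)^2 + 3.4*sin(y) - 0.28)^2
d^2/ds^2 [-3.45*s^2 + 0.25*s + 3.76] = -6.90000000000000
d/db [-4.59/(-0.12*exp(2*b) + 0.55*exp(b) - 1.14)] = (2.5245 - 1.1016*exp(b))*exp(b)/(0.12*exp(2*b) - 0.55*exp(b) + 1.14)^2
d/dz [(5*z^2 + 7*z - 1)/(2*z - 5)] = (10*z^2 - 50*z - 33)/(4*z^2 - 20*z + 25)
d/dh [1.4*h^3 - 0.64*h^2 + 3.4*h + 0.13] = 4.2*h^2 - 1.28*h + 3.4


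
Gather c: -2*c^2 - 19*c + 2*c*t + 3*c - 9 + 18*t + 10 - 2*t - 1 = -2*c^2 + c*(2*t - 16) + 16*t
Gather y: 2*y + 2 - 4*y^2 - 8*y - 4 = -4*y^2 - 6*y - 2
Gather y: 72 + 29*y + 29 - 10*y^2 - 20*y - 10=-10*y^2 + 9*y + 91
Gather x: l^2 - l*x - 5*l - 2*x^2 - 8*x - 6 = l^2 - 5*l - 2*x^2 + x*(-l - 8) - 6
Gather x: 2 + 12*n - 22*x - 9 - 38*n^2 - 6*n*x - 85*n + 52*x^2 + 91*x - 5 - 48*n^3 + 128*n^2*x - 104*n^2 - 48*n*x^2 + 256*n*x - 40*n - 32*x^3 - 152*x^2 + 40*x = -48*n^3 - 142*n^2 - 113*n - 32*x^3 + x^2*(-48*n - 100) + x*(128*n^2 + 250*n + 109) - 12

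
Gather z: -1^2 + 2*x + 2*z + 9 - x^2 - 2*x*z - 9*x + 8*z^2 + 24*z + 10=-x^2 - 7*x + 8*z^2 + z*(26 - 2*x) + 18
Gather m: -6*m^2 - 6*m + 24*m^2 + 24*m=18*m^2 + 18*m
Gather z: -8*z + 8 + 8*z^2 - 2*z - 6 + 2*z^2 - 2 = 10*z^2 - 10*z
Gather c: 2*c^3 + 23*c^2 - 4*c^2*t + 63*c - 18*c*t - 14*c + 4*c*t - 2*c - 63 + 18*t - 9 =2*c^3 + c^2*(23 - 4*t) + c*(47 - 14*t) + 18*t - 72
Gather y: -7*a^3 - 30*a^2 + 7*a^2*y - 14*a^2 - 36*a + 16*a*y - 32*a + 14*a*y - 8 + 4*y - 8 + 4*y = -7*a^3 - 44*a^2 - 68*a + y*(7*a^2 + 30*a + 8) - 16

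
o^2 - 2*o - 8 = (o - 4)*(o + 2)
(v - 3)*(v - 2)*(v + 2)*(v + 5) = v^4 + 2*v^3 - 19*v^2 - 8*v + 60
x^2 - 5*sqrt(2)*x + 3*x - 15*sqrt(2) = (x + 3)*(x - 5*sqrt(2))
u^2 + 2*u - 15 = (u - 3)*(u + 5)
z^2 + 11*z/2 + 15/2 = (z + 5/2)*(z + 3)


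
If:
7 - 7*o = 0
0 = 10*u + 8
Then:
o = 1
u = -4/5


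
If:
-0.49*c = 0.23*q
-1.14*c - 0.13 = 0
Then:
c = -0.11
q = 0.24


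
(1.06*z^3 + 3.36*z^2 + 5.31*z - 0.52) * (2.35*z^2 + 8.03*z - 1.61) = 2.491*z^5 + 16.4078*z^4 + 37.7527*z^3 + 36.0077*z^2 - 12.7247*z + 0.8372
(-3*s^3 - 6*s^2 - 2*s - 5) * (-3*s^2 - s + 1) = 9*s^5 + 21*s^4 + 9*s^3 + 11*s^2 + 3*s - 5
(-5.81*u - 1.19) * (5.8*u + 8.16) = -33.698*u^2 - 54.3116*u - 9.7104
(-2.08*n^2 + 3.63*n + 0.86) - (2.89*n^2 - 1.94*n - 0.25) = -4.97*n^2 + 5.57*n + 1.11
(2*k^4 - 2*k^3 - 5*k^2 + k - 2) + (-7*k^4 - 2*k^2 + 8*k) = -5*k^4 - 2*k^3 - 7*k^2 + 9*k - 2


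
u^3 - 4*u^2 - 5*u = u*(u - 5)*(u + 1)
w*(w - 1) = w^2 - w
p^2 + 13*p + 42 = (p + 6)*(p + 7)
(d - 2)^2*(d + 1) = d^3 - 3*d^2 + 4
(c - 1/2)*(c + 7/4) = c^2 + 5*c/4 - 7/8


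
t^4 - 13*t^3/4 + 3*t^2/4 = t^2*(t - 3)*(t - 1/4)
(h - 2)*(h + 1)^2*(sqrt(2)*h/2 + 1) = sqrt(2)*h^4/2 + h^3 - 3*sqrt(2)*h^2/2 - 3*h - sqrt(2)*h - 2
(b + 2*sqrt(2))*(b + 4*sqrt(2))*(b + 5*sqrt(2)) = b^3 + 11*sqrt(2)*b^2 + 76*b + 80*sqrt(2)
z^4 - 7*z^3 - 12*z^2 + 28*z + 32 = (z - 8)*(z - 2)*(z + 1)*(z + 2)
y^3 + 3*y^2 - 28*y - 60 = (y - 5)*(y + 2)*(y + 6)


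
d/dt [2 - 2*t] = -2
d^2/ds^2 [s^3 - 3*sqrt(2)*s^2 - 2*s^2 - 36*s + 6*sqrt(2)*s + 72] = 6*s - 6*sqrt(2) - 4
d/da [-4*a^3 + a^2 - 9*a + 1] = -12*a^2 + 2*a - 9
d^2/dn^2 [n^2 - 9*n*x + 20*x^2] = 2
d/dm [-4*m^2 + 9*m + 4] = 9 - 8*m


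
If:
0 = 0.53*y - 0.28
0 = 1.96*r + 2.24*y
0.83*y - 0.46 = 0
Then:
No Solution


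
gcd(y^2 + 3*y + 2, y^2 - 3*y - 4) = y + 1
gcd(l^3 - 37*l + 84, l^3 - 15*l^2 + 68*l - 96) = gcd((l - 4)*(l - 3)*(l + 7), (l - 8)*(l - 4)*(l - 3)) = l^2 - 7*l + 12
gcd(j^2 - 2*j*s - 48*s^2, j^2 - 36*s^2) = j + 6*s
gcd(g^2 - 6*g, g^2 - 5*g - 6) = g - 6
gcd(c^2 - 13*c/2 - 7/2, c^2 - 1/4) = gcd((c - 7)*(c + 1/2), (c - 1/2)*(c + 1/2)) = c + 1/2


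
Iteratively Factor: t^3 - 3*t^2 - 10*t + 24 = (t - 4)*(t^2 + t - 6) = (t - 4)*(t - 2)*(t + 3)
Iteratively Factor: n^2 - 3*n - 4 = (n - 4)*(n + 1)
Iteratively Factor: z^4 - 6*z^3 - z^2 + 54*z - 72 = (z - 3)*(z^3 - 3*z^2 - 10*z + 24) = (z - 3)*(z + 3)*(z^2 - 6*z + 8) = (z - 4)*(z - 3)*(z + 3)*(z - 2)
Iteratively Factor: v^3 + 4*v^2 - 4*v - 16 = (v + 4)*(v^2 - 4) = (v - 2)*(v + 4)*(v + 2)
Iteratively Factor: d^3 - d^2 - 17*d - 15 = (d + 3)*(d^2 - 4*d - 5) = (d + 1)*(d + 3)*(d - 5)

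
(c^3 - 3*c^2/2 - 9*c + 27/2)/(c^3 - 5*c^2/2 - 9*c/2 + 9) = (c + 3)/(c + 2)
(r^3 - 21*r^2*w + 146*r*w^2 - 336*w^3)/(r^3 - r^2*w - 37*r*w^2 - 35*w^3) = (r^2 - 14*r*w + 48*w^2)/(r^2 + 6*r*w + 5*w^2)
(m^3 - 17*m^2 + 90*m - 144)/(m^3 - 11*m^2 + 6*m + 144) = (m - 3)/(m + 3)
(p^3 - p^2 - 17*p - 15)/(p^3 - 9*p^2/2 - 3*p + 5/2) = 2*(p + 3)/(2*p - 1)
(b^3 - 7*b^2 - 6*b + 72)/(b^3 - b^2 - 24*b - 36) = (b - 4)/(b + 2)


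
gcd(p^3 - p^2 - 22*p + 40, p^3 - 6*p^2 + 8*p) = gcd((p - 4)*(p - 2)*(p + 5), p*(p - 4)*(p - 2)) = p^2 - 6*p + 8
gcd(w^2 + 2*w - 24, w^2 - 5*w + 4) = w - 4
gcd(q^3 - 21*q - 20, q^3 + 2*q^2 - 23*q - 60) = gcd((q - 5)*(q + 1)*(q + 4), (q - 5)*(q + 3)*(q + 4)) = q^2 - q - 20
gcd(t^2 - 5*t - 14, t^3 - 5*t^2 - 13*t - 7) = t - 7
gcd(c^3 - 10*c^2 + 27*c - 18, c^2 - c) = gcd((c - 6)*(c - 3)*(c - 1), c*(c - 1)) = c - 1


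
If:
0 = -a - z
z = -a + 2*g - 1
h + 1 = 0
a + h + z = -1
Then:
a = -z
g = 1/2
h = -1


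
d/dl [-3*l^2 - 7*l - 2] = -6*l - 7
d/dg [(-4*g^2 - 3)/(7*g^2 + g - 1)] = (-4*g^2 + 50*g + 3)/(49*g^4 + 14*g^3 - 13*g^2 - 2*g + 1)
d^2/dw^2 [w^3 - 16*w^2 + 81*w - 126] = 6*w - 32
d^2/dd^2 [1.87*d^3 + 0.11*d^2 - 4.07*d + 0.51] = 11.22*d + 0.22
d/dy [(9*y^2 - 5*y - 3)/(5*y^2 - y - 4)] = (16*y^2 - 42*y + 17)/(25*y^4 - 10*y^3 - 39*y^2 + 8*y + 16)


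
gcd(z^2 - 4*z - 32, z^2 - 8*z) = z - 8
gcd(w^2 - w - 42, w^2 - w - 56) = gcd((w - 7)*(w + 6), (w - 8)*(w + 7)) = 1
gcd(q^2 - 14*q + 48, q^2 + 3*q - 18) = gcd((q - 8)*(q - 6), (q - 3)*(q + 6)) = 1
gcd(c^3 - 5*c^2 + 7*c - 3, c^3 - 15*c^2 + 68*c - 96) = c - 3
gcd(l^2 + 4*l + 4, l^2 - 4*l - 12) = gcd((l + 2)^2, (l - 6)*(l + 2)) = l + 2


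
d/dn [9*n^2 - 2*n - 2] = 18*n - 2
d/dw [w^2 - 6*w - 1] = 2*w - 6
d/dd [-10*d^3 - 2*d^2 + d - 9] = -30*d^2 - 4*d + 1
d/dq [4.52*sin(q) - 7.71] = 4.52*cos(q)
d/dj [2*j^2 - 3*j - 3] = 4*j - 3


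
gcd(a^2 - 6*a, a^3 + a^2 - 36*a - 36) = a - 6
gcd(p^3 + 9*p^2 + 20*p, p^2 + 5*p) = p^2 + 5*p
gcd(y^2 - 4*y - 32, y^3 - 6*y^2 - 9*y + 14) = 1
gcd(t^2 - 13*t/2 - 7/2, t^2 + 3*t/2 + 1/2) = t + 1/2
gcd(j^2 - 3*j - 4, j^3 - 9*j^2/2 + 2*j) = j - 4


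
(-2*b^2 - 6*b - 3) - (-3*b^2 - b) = b^2 - 5*b - 3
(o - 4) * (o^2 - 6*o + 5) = o^3 - 10*o^2 + 29*o - 20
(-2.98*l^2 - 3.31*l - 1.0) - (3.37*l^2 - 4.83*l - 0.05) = -6.35*l^2 + 1.52*l - 0.95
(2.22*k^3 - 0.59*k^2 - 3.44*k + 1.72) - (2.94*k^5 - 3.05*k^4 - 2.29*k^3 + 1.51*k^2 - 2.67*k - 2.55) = -2.94*k^5 + 3.05*k^4 + 4.51*k^3 - 2.1*k^2 - 0.77*k + 4.27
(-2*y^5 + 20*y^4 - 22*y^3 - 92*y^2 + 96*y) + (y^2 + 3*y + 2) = -2*y^5 + 20*y^4 - 22*y^3 - 91*y^2 + 99*y + 2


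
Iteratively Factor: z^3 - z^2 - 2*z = (z + 1)*(z^2 - 2*z) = z*(z + 1)*(z - 2)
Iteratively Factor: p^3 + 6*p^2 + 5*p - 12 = (p + 3)*(p^2 + 3*p - 4) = (p - 1)*(p + 3)*(p + 4)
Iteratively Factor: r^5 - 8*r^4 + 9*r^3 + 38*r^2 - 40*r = (r)*(r^4 - 8*r^3 + 9*r^2 + 38*r - 40) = r*(r - 1)*(r^3 - 7*r^2 + 2*r + 40) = r*(r - 1)*(r + 2)*(r^2 - 9*r + 20) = r*(r - 5)*(r - 1)*(r + 2)*(r - 4)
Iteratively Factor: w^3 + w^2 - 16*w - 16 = (w - 4)*(w^2 + 5*w + 4) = (w - 4)*(w + 4)*(w + 1)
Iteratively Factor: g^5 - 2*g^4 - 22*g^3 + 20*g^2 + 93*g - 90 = (g - 5)*(g^4 + 3*g^3 - 7*g^2 - 15*g + 18) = (g - 5)*(g + 3)*(g^3 - 7*g + 6) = (g - 5)*(g + 3)^2*(g^2 - 3*g + 2) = (g - 5)*(g - 1)*(g + 3)^2*(g - 2)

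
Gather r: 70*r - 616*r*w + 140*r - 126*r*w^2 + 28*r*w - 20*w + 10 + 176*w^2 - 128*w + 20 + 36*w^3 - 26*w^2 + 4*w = r*(-126*w^2 - 588*w + 210) + 36*w^3 + 150*w^2 - 144*w + 30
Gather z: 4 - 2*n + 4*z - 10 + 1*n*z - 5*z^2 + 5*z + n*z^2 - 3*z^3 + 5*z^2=n*z^2 - 2*n - 3*z^3 + z*(n + 9) - 6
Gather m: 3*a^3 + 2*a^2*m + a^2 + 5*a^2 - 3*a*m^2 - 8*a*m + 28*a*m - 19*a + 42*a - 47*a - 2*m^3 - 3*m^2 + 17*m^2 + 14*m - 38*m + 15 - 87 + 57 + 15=3*a^3 + 6*a^2 - 24*a - 2*m^3 + m^2*(14 - 3*a) + m*(2*a^2 + 20*a - 24)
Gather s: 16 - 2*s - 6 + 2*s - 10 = 0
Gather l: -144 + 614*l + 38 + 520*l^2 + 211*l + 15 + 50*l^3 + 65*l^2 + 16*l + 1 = 50*l^3 + 585*l^2 + 841*l - 90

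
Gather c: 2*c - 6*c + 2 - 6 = -4*c - 4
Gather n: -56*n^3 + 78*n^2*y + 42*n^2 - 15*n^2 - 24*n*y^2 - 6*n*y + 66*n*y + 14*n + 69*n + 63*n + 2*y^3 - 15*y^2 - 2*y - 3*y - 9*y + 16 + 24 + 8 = -56*n^3 + n^2*(78*y + 27) + n*(-24*y^2 + 60*y + 146) + 2*y^3 - 15*y^2 - 14*y + 48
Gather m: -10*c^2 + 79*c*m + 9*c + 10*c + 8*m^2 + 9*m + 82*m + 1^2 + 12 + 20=-10*c^2 + 19*c + 8*m^2 + m*(79*c + 91) + 33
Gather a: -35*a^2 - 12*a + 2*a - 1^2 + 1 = -35*a^2 - 10*a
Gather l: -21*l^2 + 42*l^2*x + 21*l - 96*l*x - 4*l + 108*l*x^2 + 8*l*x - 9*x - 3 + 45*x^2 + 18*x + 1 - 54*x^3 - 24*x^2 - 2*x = l^2*(42*x - 21) + l*(108*x^2 - 88*x + 17) - 54*x^3 + 21*x^2 + 7*x - 2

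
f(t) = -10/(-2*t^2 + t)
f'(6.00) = -0.05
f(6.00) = 0.15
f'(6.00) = -0.05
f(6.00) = 0.15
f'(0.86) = -63.64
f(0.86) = 16.15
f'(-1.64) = 1.53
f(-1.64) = 1.42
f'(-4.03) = 0.13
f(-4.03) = 0.27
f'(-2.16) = 0.73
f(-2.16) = 0.87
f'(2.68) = -0.71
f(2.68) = 0.86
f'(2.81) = -0.61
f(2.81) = 0.77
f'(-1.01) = 5.42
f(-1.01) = 3.28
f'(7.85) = -0.02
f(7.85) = 0.09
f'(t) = -10*(4*t - 1)/(-2*t^2 + t)^2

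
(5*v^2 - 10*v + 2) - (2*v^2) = 3*v^2 - 10*v + 2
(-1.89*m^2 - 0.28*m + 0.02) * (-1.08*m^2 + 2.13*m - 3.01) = 2.0412*m^4 - 3.7233*m^3 + 5.0709*m^2 + 0.8854*m - 0.0602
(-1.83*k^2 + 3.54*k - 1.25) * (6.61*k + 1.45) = -12.0963*k^3 + 20.7459*k^2 - 3.1295*k - 1.8125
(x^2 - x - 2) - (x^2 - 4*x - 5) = 3*x + 3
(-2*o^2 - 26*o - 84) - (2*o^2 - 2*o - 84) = -4*o^2 - 24*o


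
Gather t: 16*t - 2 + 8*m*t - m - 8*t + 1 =-m + t*(8*m + 8) - 1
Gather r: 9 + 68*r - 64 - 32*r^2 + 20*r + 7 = -32*r^2 + 88*r - 48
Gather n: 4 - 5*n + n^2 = n^2 - 5*n + 4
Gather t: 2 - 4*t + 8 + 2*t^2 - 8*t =2*t^2 - 12*t + 10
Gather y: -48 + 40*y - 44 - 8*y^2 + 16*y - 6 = -8*y^2 + 56*y - 98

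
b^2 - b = b*(b - 1)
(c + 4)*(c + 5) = c^2 + 9*c + 20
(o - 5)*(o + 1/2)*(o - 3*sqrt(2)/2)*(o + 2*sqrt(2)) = o^4 - 9*o^3/2 + sqrt(2)*o^3/2 - 17*o^2/2 - 9*sqrt(2)*o^2/4 - 5*sqrt(2)*o/4 + 27*o + 15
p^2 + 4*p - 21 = (p - 3)*(p + 7)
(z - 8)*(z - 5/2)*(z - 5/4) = z^3 - 47*z^2/4 + 265*z/8 - 25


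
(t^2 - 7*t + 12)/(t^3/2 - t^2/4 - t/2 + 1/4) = 4*(t^2 - 7*t + 12)/(2*t^3 - t^2 - 2*t + 1)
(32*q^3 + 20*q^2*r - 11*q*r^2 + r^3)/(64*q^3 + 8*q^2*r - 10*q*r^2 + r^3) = (q + r)/(2*q + r)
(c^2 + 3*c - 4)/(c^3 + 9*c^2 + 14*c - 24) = 1/(c + 6)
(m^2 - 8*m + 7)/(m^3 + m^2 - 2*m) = (m - 7)/(m*(m + 2))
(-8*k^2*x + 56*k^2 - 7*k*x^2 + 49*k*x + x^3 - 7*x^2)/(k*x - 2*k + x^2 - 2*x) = (-8*k*x + 56*k + x^2 - 7*x)/(x - 2)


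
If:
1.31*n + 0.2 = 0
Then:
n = -0.15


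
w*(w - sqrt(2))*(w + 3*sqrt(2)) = w^3 + 2*sqrt(2)*w^2 - 6*w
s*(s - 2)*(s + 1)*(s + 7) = s^4 + 6*s^3 - 9*s^2 - 14*s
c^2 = c^2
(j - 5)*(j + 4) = j^2 - j - 20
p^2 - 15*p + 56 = (p - 8)*(p - 7)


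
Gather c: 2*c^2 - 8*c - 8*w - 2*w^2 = 2*c^2 - 8*c - 2*w^2 - 8*w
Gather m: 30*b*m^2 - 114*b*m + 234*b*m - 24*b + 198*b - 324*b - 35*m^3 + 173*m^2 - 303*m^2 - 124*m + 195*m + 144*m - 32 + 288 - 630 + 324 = -150*b - 35*m^3 + m^2*(30*b - 130) + m*(120*b + 215) - 50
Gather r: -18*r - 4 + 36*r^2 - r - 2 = 36*r^2 - 19*r - 6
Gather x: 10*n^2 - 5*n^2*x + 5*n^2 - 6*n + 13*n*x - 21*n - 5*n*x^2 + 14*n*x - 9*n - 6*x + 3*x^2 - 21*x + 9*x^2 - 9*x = 15*n^2 - 36*n + x^2*(12 - 5*n) + x*(-5*n^2 + 27*n - 36)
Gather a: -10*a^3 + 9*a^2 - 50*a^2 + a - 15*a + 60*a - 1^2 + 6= -10*a^3 - 41*a^2 + 46*a + 5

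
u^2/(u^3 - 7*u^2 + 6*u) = u/(u^2 - 7*u + 6)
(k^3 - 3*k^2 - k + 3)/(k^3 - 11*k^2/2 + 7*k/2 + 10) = 2*(k^2 - 4*k + 3)/(2*k^2 - 13*k + 20)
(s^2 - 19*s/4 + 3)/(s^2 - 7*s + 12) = (s - 3/4)/(s - 3)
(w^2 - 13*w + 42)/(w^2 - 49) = (w - 6)/(w + 7)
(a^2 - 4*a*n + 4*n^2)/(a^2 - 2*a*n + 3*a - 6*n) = (a - 2*n)/(a + 3)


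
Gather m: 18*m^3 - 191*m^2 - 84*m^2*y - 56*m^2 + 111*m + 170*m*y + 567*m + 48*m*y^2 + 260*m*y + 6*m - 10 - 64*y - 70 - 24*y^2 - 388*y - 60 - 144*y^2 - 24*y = 18*m^3 + m^2*(-84*y - 247) + m*(48*y^2 + 430*y + 684) - 168*y^2 - 476*y - 140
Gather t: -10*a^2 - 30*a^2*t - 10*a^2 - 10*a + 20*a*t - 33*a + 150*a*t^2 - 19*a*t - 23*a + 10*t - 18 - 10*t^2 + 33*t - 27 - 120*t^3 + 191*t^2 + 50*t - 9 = -20*a^2 - 66*a - 120*t^3 + t^2*(150*a + 181) + t*(-30*a^2 + a + 93) - 54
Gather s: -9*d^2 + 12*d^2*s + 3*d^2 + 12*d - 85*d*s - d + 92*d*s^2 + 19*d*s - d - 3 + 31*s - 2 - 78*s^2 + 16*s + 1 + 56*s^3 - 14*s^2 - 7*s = -6*d^2 + 10*d + 56*s^3 + s^2*(92*d - 92) + s*(12*d^2 - 66*d + 40) - 4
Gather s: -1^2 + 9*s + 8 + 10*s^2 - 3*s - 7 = 10*s^2 + 6*s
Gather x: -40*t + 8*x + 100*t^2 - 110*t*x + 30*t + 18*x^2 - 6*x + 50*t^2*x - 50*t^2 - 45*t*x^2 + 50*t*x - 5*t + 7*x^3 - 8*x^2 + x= 50*t^2 - 15*t + 7*x^3 + x^2*(10 - 45*t) + x*(50*t^2 - 60*t + 3)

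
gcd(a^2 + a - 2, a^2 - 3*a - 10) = a + 2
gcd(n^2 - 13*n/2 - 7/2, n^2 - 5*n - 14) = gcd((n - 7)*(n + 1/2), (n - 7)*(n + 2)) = n - 7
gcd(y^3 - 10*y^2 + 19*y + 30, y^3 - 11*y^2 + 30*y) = y^2 - 11*y + 30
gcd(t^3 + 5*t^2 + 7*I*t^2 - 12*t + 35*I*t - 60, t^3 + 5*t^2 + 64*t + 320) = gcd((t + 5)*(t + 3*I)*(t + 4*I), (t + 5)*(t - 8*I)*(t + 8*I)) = t + 5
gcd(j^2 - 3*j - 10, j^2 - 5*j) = j - 5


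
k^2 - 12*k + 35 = (k - 7)*(k - 5)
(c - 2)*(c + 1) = c^2 - c - 2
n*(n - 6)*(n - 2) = n^3 - 8*n^2 + 12*n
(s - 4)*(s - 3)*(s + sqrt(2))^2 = s^4 - 7*s^3 + 2*sqrt(2)*s^3 - 14*sqrt(2)*s^2 + 14*s^2 - 14*s + 24*sqrt(2)*s + 24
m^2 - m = m*(m - 1)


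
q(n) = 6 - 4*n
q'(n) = -4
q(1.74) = -0.96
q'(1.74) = -4.00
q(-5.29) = 27.16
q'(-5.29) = -4.00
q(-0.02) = 6.08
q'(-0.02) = -4.00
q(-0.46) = 7.84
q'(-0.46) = -4.00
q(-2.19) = 14.76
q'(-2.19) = -4.00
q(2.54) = -4.16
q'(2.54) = -4.00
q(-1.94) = 13.76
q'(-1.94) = -4.00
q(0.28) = 4.88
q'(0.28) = -4.00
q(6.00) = -18.00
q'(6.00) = -4.00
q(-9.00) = 42.00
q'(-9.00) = -4.00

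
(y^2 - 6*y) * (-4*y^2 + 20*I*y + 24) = -4*y^4 + 24*y^3 + 20*I*y^3 + 24*y^2 - 120*I*y^2 - 144*y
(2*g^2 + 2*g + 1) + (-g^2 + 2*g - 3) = g^2 + 4*g - 2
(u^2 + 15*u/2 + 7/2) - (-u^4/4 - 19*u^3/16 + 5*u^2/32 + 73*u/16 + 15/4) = u^4/4 + 19*u^3/16 + 27*u^2/32 + 47*u/16 - 1/4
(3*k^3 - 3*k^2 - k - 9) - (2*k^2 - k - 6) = 3*k^3 - 5*k^2 - 3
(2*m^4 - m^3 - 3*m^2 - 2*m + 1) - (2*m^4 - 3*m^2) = -m^3 - 2*m + 1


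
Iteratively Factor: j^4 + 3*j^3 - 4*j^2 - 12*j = (j)*(j^3 + 3*j^2 - 4*j - 12) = j*(j + 2)*(j^2 + j - 6) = j*(j - 2)*(j + 2)*(j + 3)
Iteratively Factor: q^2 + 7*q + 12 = (q + 3)*(q + 4)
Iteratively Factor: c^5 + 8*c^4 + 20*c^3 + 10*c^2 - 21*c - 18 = (c + 3)*(c^4 + 5*c^3 + 5*c^2 - 5*c - 6) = (c + 3)^2*(c^3 + 2*c^2 - c - 2) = (c + 2)*(c + 3)^2*(c^2 - 1) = (c + 1)*(c + 2)*(c + 3)^2*(c - 1)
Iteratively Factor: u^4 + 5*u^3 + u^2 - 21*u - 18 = (u + 3)*(u^3 + 2*u^2 - 5*u - 6) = (u + 3)^2*(u^2 - u - 2) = (u + 1)*(u + 3)^2*(u - 2)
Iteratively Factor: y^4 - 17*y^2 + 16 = (y + 1)*(y^3 - y^2 - 16*y + 16) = (y - 4)*(y + 1)*(y^2 + 3*y - 4) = (y - 4)*(y - 1)*(y + 1)*(y + 4)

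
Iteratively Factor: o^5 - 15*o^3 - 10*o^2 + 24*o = (o + 3)*(o^4 - 3*o^3 - 6*o^2 + 8*o) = (o - 1)*(o + 3)*(o^3 - 2*o^2 - 8*o) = (o - 4)*(o - 1)*(o + 3)*(o^2 + 2*o) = o*(o - 4)*(o - 1)*(o + 3)*(o + 2)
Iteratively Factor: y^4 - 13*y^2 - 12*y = (y + 3)*(y^3 - 3*y^2 - 4*y) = (y + 1)*(y + 3)*(y^2 - 4*y) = (y - 4)*(y + 1)*(y + 3)*(y)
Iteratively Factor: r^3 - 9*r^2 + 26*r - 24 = (r - 2)*(r^2 - 7*r + 12) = (r - 4)*(r - 2)*(r - 3)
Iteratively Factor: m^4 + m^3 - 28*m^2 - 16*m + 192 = (m + 4)*(m^3 - 3*m^2 - 16*m + 48) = (m + 4)^2*(m^2 - 7*m + 12) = (m - 3)*(m + 4)^2*(m - 4)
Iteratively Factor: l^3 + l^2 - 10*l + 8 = (l + 4)*(l^2 - 3*l + 2) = (l - 2)*(l + 4)*(l - 1)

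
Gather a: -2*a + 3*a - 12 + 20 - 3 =a + 5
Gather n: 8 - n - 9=-n - 1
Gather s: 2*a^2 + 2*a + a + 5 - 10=2*a^2 + 3*a - 5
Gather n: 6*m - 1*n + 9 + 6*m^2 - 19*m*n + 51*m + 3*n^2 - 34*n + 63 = 6*m^2 + 57*m + 3*n^2 + n*(-19*m - 35) + 72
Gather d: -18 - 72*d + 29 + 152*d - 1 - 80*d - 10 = 0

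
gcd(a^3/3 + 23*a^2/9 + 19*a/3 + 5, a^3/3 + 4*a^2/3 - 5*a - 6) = 1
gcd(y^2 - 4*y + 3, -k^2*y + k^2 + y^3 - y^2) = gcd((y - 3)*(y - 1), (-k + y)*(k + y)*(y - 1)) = y - 1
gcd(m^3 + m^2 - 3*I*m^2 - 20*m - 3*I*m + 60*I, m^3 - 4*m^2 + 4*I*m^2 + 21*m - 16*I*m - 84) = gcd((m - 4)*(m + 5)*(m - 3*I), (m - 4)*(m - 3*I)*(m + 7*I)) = m^2 + m*(-4 - 3*I) + 12*I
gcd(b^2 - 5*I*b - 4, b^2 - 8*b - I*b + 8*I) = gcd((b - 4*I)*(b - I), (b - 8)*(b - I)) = b - I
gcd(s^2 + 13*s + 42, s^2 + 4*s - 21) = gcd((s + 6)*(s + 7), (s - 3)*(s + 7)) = s + 7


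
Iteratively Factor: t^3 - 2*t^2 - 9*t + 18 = (t - 3)*(t^2 + t - 6) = (t - 3)*(t - 2)*(t + 3)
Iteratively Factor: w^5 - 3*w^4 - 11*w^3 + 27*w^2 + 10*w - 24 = (w + 1)*(w^4 - 4*w^3 - 7*w^2 + 34*w - 24) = (w + 1)*(w + 3)*(w^3 - 7*w^2 + 14*w - 8) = (w - 4)*(w + 1)*(w + 3)*(w^2 - 3*w + 2) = (w - 4)*(w - 2)*(w + 1)*(w + 3)*(w - 1)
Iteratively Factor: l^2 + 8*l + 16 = (l + 4)*(l + 4)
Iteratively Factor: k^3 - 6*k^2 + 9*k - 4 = (k - 1)*(k^2 - 5*k + 4) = (k - 4)*(k - 1)*(k - 1)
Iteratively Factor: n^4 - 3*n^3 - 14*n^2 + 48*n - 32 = (n - 1)*(n^3 - 2*n^2 - 16*n + 32) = (n - 1)*(n + 4)*(n^2 - 6*n + 8) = (n - 2)*(n - 1)*(n + 4)*(n - 4)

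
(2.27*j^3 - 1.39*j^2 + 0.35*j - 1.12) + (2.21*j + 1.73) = 2.27*j^3 - 1.39*j^2 + 2.56*j + 0.61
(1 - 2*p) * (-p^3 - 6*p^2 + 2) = 2*p^4 + 11*p^3 - 6*p^2 - 4*p + 2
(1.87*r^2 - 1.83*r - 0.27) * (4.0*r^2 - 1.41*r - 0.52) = 7.48*r^4 - 9.9567*r^3 + 0.5279*r^2 + 1.3323*r + 0.1404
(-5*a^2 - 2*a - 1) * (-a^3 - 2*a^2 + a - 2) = 5*a^5 + 12*a^4 + 10*a^2 + 3*a + 2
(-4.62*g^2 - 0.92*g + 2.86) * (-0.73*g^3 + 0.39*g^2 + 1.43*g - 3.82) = 3.3726*g^5 - 1.1302*g^4 - 9.0532*g^3 + 17.4482*g^2 + 7.6042*g - 10.9252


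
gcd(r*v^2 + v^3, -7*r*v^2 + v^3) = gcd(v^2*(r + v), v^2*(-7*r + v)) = v^2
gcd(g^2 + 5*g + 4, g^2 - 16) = g + 4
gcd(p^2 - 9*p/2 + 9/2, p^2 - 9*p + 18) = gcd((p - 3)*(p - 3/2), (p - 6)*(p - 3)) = p - 3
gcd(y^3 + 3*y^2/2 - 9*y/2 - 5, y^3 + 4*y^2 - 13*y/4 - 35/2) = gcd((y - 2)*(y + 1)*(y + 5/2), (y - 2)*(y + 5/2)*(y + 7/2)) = y^2 + y/2 - 5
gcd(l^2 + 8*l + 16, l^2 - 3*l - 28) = l + 4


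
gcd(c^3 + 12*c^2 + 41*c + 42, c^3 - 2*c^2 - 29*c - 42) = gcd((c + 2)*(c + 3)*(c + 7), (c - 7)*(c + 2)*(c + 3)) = c^2 + 5*c + 6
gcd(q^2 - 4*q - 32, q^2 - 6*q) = 1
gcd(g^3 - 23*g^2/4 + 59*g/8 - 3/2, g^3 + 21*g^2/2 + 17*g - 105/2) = g - 3/2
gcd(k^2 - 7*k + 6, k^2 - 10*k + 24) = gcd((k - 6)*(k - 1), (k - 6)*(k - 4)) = k - 6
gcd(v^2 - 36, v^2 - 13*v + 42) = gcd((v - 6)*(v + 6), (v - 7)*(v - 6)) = v - 6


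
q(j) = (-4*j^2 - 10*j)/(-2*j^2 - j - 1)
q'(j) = (-8*j - 10)/(-2*j^2 - j - 1) + (4*j + 1)*(-4*j^2 - 10*j)/(-2*j^2 - j - 1)^2 = 2*(-8*j^2 + 4*j + 5)/(4*j^4 + 4*j^3 + 5*j^2 + 2*j + 1)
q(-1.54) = -1.41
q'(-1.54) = -2.28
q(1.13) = 3.50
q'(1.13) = -0.06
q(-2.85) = 0.28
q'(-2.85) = -0.69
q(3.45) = 2.91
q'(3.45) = -0.19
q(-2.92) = 0.32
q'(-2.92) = -0.65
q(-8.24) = 1.47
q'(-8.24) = -0.07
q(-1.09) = -2.69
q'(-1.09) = -3.39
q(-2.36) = -0.14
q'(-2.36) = -1.02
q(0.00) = 0.00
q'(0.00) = 10.00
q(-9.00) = 1.52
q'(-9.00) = -0.06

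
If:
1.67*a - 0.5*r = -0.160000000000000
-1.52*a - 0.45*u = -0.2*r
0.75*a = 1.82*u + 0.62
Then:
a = 0.21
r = 1.02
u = -0.25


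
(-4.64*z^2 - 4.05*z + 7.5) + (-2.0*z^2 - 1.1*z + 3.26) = -6.64*z^2 - 5.15*z + 10.76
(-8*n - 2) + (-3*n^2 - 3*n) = -3*n^2 - 11*n - 2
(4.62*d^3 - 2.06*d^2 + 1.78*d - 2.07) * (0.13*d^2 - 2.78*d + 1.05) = 0.6006*d^5 - 13.1114*d^4 + 10.8092*d^3 - 7.3805*d^2 + 7.6236*d - 2.1735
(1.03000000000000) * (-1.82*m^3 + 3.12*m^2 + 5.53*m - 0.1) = -1.8746*m^3 + 3.2136*m^2 + 5.6959*m - 0.103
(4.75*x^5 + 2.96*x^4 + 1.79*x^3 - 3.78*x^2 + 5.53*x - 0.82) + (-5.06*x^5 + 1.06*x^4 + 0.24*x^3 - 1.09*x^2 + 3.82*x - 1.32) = -0.31*x^5 + 4.02*x^4 + 2.03*x^3 - 4.87*x^2 + 9.35*x - 2.14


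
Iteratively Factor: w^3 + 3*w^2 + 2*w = (w + 1)*(w^2 + 2*w) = (w + 1)*(w + 2)*(w)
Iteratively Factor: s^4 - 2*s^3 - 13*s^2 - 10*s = (s - 5)*(s^3 + 3*s^2 + 2*s) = (s - 5)*(s + 1)*(s^2 + 2*s) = (s - 5)*(s + 1)*(s + 2)*(s)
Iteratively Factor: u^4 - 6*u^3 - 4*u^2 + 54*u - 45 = (u - 1)*(u^3 - 5*u^2 - 9*u + 45) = (u - 3)*(u - 1)*(u^2 - 2*u - 15) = (u - 3)*(u - 1)*(u + 3)*(u - 5)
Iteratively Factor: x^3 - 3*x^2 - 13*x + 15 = (x + 3)*(x^2 - 6*x + 5) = (x - 1)*(x + 3)*(x - 5)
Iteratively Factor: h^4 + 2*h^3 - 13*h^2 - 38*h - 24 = (h + 1)*(h^3 + h^2 - 14*h - 24) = (h + 1)*(h + 2)*(h^2 - h - 12) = (h + 1)*(h + 2)*(h + 3)*(h - 4)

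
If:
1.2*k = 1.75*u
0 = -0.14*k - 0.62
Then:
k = -4.43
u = -3.04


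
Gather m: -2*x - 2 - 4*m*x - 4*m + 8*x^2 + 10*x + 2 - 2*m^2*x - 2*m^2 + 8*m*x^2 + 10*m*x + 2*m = m^2*(-2*x - 2) + m*(8*x^2 + 6*x - 2) + 8*x^2 + 8*x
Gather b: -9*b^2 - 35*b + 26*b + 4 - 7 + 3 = -9*b^2 - 9*b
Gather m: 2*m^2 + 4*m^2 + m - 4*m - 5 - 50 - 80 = 6*m^2 - 3*m - 135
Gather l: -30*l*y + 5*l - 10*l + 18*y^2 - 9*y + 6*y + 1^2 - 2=l*(-30*y - 5) + 18*y^2 - 3*y - 1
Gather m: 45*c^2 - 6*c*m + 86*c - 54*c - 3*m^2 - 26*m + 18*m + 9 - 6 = 45*c^2 + 32*c - 3*m^2 + m*(-6*c - 8) + 3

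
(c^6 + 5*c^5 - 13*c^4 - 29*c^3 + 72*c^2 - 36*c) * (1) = c^6 + 5*c^5 - 13*c^4 - 29*c^3 + 72*c^2 - 36*c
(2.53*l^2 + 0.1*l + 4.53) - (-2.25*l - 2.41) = 2.53*l^2 + 2.35*l + 6.94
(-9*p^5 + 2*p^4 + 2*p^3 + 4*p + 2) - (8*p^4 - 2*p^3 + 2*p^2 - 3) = -9*p^5 - 6*p^4 + 4*p^3 - 2*p^2 + 4*p + 5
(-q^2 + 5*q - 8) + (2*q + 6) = -q^2 + 7*q - 2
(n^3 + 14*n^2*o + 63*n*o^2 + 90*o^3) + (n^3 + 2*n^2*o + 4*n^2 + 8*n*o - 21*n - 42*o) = 2*n^3 + 16*n^2*o + 4*n^2 + 63*n*o^2 + 8*n*o - 21*n + 90*o^3 - 42*o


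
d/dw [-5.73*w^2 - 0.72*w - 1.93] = -11.46*w - 0.72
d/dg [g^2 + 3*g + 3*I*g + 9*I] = 2*g + 3 + 3*I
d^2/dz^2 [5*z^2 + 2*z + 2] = 10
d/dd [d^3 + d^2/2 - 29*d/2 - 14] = 3*d^2 + d - 29/2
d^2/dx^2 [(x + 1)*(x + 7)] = 2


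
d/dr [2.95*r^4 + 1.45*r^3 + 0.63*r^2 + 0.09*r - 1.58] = 11.8*r^3 + 4.35*r^2 + 1.26*r + 0.09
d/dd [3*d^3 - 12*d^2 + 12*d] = 9*d^2 - 24*d + 12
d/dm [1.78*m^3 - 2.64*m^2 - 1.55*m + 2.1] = 5.34*m^2 - 5.28*m - 1.55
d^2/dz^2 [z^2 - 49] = 2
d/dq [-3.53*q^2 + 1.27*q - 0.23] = 1.27 - 7.06*q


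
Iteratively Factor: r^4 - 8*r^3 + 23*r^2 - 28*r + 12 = (r - 2)*(r^3 - 6*r^2 + 11*r - 6) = (r - 3)*(r - 2)*(r^2 - 3*r + 2) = (r - 3)*(r - 2)*(r - 1)*(r - 2)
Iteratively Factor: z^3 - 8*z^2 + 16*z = (z - 4)*(z^2 - 4*z) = z*(z - 4)*(z - 4)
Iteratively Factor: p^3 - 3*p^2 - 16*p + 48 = (p - 3)*(p^2 - 16) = (p - 3)*(p + 4)*(p - 4)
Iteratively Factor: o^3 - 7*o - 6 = (o + 1)*(o^2 - o - 6) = (o + 1)*(o + 2)*(o - 3)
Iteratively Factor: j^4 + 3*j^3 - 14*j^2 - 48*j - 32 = (j + 2)*(j^3 + j^2 - 16*j - 16) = (j + 2)*(j + 4)*(j^2 - 3*j - 4) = (j - 4)*(j + 2)*(j + 4)*(j + 1)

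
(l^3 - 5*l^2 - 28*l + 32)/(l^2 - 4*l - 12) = (-l^3 + 5*l^2 + 28*l - 32)/(-l^2 + 4*l + 12)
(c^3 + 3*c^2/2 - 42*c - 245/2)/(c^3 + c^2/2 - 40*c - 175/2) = (2*c + 7)/(2*c + 5)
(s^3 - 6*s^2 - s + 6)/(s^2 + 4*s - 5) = (s^2 - 5*s - 6)/(s + 5)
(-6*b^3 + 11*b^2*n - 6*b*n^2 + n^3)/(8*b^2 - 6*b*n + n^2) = (-3*b^2 + 4*b*n - n^2)/(4*b - n)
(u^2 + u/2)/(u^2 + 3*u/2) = (2*u + 1)/(2*u + 3)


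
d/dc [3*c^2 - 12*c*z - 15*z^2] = 6*c - 12*z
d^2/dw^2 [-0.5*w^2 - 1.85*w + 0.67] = -1.00000000000000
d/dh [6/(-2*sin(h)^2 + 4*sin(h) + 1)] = 24*(sin(h) - 1)*cos(h)/(4*sin(h) + cos(2*h))^2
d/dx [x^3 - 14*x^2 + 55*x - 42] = 3*x^2 - 28*x + 55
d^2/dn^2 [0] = 0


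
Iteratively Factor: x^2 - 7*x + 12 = (x - 3)*(x - 4)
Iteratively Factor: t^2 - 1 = (t - 1)*(t + 1)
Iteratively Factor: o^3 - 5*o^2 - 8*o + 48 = (o - 4)*(o^2 - o - 12) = (o - 4)*(o + 3)*(o - 4)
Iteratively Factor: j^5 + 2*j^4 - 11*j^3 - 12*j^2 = (j + 4)*(j^4 - 2*j^3 - 3*j^2) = j*(j + 4)*(j^3 - 2*j^2 - 3*j) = j^2*(j + 4)*(j^2 - 2*j - 3) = j^2*(j - 3)*(j + 4)*(j + 1)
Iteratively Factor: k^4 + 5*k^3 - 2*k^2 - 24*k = (k - 2)*(k^3 + 7*k^2 + 12*k) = (k - 2)*(k + 3)*(k^2 + 4*k) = k*(k - 2)*(k + 3)*(k + 4)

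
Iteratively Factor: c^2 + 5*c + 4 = (c + 1)*(c + 4)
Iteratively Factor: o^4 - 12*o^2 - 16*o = (o + 2)*(o^3 - 2*o^2 - 8*o) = (o - 4)*(o + 2)*(o^2 + 2*o) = o*(o - 4)*(o + 2)*(o + 2)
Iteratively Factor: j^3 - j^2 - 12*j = (j)*(j^2 - j - 12) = j*(j + 3)*(j - 4)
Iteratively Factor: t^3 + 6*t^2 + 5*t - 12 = (t - 1)*(t^2 + 7*t + 12) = (t - 1)*(t + 3)*(t + 4)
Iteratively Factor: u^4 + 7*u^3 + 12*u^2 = (u + 3)*(u^3 + 4*u^2) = u*(u + 3)*(u^2 + 4*u) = u*(u + 3)*(u + 4)*(u)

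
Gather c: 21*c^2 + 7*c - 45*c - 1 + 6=21*c^2 - 38*c + 5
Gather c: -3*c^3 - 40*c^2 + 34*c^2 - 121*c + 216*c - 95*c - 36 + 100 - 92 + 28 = -3*c^3 - 6*c^2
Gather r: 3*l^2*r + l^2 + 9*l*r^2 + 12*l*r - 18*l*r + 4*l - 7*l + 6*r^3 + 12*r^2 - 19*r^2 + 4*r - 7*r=l^2 - 3*l + 6*r^3 + r^2*(9*l - 7) + r*(3*l^2 - 6*l - 3)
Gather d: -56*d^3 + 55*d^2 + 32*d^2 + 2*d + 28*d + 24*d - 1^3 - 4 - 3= -56*d^3 + 87*d^2 + 54*d - 8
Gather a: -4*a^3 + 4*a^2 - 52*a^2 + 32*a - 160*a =-4*a^3 - 48*a^2 - 128*a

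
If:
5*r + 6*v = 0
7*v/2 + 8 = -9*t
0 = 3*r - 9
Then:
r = 3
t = 1/12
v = -5/2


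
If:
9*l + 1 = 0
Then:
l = -1/9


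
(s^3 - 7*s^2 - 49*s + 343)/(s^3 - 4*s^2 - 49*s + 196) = (s - 7)/(s - 4)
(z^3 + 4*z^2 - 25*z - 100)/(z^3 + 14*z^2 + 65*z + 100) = (z - 5)/(z + 5)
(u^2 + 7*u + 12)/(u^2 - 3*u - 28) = (u + 3)/(u - 7)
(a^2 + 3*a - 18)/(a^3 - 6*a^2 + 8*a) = (a^2 + 3*a - 18)/(a*(a^2 - 6*a + 8))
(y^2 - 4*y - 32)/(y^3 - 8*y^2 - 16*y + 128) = 1/(y - 4)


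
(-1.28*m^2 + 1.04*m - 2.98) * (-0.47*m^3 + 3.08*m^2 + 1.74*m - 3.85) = 0.6016*m^5 - 4.4312*m^4 + 2.3766*m^3 - 2.4408*m^2 - 9.1892*m + 11.473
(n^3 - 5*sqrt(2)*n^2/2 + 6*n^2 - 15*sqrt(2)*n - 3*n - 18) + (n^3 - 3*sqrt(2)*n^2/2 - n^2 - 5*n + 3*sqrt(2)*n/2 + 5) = 2*n^3 - 4*sqrt(2)*n^2 + 5*n^2 - 27*sqrt(2)*n/2 - 8*n - 13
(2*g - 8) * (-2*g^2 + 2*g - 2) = -4*g^3 + 20*g^2 - 20*g + 16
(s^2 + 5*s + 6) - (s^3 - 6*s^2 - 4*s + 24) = -s^3 + 7*s^2 + 9*s - 18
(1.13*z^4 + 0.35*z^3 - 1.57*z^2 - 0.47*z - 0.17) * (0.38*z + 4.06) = 0.4294*z^5 + 4.7208*z^4 + 0.8244*z^3 - 6.5528*z^2 - 1.9728*z - 0.6902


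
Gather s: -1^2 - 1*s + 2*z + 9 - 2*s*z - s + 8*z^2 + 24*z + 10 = s*(-2*z - 2) + 8*z^2 + 26*z + 18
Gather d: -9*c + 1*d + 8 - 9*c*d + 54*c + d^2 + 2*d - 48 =45*c + d^2 + d*(3 - 9*c) - 40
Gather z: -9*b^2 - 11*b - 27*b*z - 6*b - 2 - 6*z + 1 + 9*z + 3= -9*b^2 - 17*b + z*(3 - 27*b) + 2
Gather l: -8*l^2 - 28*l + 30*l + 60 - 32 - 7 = -8*l^2 + 2*l + 21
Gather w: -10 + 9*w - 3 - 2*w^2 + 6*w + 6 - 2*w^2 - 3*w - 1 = -4*w^2 + 12*w - 8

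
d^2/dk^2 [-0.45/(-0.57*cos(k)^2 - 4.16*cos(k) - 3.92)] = (-0.58482*(1 - cos(k)^2)^2 - 3.20112*cos(k)^3 - 4.05801*cos(k)^2 + 13.74048*cos(k) + 14.1489)/(0.57*cos(k)^2 + 4.16*cos(k) + 3.92)^3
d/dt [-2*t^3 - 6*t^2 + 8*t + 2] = -6*t^2 - 12*t + 8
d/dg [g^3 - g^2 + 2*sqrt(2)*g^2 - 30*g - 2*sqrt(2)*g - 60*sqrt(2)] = 3*g^2 - 2*g + 4*sqrt(2)*g - 30 - 2*sqrt(2)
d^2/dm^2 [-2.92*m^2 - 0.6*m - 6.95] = -5.84000000000000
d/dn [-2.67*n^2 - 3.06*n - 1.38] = -5.34*n - 3.06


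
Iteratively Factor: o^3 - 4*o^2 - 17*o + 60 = (o - 5)*(o^2 + o - 12) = (o - 5)*(o + 4)*(o - 3)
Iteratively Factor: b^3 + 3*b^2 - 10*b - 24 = (b + 2)*(b^2 + b - 12) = (b + 2)*(b + 4)*(b - 3)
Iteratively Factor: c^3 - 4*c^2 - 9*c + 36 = (c + 3)*(c^2 - 7*c + 12) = (c - 3)*(c + 3)*(c - 4)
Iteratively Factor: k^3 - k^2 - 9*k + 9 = (k - 3)*(k^2 + 2*k - 3) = (k - 3)*(k - 1)*(k + 3)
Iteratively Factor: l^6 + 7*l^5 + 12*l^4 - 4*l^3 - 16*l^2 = (l - 1)*(l^5 + 8*l^4 + 20*l^3 + 16*l^2) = (l - 1)*(l + 2)*(l^4 + 6*l^3 + 8*l^2) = l*(l - 1)*(l + 2)*(l^3 + 6*l^2 + 8*l) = l*(l - 1)*(l + 2)*(l + 4)*(l^2 + 2*l) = l*(l - 1)*(l + 2)^2*(l + 4)*(l)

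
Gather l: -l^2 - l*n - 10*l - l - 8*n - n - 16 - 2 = -l^2 + l*(-n - 11) - 9*n - 18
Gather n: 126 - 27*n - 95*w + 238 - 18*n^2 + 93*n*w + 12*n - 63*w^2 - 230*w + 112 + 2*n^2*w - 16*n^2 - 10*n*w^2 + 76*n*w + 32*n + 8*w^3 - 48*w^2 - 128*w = n^2*(2*w - 34) + n*(-10*w^2 + 169*w + 17) + 8*w^3 - 111*w^2 - 453*w + 476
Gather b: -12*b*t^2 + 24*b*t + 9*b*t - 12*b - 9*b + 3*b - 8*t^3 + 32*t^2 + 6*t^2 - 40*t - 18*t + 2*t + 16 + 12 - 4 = b*(-12*t^2 + 33*t - 18) - 8*t^3 + 38*t^2 - 56*t + 24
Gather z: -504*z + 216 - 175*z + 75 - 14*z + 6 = 297 - 693*z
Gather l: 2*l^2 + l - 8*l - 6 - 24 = 2*l^2 - 7*l - 30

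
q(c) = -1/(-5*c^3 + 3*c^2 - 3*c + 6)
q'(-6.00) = 0.00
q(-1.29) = -0.04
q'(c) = -(15*c^2 - 6*c + 3)/(-5*c^3 + 3*c^2 - 3*c + 6)^2 = 3*(-5*c^2 + 2*c - 1)/(5*c^3 - 3*c^2 + 3*c - 6)^2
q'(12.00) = 0.00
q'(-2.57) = -0.01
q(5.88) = 0.00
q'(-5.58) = -0.00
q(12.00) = 0.00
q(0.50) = -0.22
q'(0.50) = -0.18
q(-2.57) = -0.01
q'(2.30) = -0.03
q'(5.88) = -0.00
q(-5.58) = -0.00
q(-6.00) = 0.00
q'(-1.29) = -0.05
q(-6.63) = -0.00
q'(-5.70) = -0.00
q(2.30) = 0.02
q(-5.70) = -0.00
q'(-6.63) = -0.00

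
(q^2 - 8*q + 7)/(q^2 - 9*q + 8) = (q - 7)/(q - 8)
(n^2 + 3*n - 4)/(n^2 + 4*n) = (n - 1)/n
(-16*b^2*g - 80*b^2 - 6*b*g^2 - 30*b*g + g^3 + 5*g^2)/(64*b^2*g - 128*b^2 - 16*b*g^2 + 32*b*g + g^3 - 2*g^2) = (-2*b*g - 10*b - g^2 - 5*g)/(8*b*g - 16*b - g^2 + 2*g)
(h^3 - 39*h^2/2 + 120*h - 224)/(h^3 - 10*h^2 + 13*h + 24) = (h^2 - 23*h/2 + 28)/(h^2 - 2*h - 3)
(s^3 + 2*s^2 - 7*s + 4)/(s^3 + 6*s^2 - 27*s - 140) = (s^2 - 2*s + 1)/(s^2 + 2*s - 35)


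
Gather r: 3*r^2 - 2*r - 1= 3*r^2 - 2*r - 1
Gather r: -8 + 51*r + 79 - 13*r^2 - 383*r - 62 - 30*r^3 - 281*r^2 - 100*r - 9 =-30*r^3 - 294*r^2 - 432*r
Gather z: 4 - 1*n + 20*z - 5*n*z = -n + z*(20 - 5*n) + 4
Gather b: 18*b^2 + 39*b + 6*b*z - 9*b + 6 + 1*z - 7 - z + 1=18*b^2 + b*(6*z + 30)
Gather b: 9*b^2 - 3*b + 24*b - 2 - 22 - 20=9*b^2 + 21*b - 44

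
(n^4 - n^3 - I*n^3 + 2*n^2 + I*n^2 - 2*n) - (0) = n^4 - n^3 - I*n^3 + 2*n^2 + I*n^2 - 2*n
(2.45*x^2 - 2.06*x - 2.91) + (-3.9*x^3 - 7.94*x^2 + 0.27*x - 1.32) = -3.9*x^3 - 5.49*x^2 - 1.79*x - 4.23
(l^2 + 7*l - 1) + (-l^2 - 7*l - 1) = -2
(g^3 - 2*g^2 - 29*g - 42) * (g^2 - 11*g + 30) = g^5 - 13*g^4 + 23*g^3 + 217*g^2 - 408*g - 1260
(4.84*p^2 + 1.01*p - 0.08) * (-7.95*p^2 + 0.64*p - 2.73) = -38.478*p^4 - 4.9319*p^3 - 11.9308*p^2 - 2.8085*p + 0.2184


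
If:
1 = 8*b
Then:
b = 1/8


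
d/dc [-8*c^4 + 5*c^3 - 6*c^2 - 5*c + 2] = -32*c^3 + 15*c^2 - 12*c - 5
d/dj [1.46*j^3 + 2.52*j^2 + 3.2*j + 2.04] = 4.38*j^2 + 5.04*j + 3.2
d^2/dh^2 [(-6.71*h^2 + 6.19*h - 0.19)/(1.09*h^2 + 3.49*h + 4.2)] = (1.4210854715202e-14*h^4 + 65.7597000000001*h^3 + 182.955846*h^2 - 174.363594*h - 421.083638)/(1.295029*h^6 + 12.439407*h^5 + 54.798987*h^4 + 138.371869*h^3 + 211.15206*h^2 + 184.6908*h + 74.088)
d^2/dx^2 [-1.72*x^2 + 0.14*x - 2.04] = -3.44000000000000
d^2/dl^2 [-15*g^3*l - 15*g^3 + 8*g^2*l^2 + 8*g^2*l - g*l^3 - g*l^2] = 2*g*(8*g - 3*l - 1)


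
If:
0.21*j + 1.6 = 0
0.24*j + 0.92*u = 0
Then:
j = -7.62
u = 1.99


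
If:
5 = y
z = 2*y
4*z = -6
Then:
No Solution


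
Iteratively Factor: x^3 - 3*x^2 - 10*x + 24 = (x - 4)*(x^2 + x - 6) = (x - 4)*(x + 3)*(x - 2)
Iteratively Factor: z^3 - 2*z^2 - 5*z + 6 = (z + 2)*(z^2 - 4*z + 3) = (z - 3)*(z + 2)*(z - 1)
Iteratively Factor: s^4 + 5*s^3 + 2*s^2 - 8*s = (s + 2)*(s^3 + 3*s^2 - 4*s) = s*(s + 2)*(s^2 + 3*s - 4) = s*(s - 1)*(s + 2)*(s + 4)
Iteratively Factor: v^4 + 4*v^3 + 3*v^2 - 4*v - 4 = (v + 2)*(v^3 + 2*v^2 - v - 2) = (v + 2)^2*(v^2 - 1) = (v - 1)*(v + 2)^2*(v + 1)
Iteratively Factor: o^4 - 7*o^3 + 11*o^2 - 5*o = (o - 1)*(o^3 - 6*o^2 + 5*o) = (o - 5)*(o - 1)*(o^2 - o) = o*(o - 5)*(o - 1)*(o - 1)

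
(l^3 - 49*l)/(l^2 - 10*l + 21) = l*(l + 7)/(l - 3)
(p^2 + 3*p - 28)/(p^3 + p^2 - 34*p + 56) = 1/(p - 2)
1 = 1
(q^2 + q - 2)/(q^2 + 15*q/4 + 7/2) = 4*(q - 1)/(4*q + 7)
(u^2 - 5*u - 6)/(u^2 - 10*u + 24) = (u + 1)/(u - 4)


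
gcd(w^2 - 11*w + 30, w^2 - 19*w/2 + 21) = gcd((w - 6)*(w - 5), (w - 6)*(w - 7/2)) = w - 6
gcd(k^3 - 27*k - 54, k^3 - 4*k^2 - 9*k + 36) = k + 3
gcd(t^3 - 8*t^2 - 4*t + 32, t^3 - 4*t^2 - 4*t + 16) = t^2 - 4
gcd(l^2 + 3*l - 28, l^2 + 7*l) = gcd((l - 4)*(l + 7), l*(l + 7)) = l + 7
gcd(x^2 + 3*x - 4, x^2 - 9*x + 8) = x - 1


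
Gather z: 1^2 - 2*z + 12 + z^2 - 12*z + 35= z^2 - 14*z + 48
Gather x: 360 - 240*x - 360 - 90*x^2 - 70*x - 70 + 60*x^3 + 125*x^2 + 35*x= 60*x^3 + 35*x^2 - 275*x - 70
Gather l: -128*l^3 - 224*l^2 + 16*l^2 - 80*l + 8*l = -128*l^3 - 208*l^2 - 72*l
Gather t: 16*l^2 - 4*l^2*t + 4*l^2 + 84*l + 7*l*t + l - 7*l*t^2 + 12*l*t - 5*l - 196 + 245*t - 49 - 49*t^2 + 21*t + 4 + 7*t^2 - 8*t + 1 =20*l^2 + 80*l + t^2*(-7*l - 42) + t*(-4*l^2 + 19*l + 258) - 240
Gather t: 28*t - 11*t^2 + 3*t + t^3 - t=t^3 - 11*t^2 + 30*t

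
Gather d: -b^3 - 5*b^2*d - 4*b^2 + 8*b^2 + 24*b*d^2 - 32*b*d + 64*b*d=-b^3 + 4*b^2 + 24*b*d^2 + d*(-5*b^2 + 32*b)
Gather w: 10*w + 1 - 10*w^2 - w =-10*w^2 + 9*w + 1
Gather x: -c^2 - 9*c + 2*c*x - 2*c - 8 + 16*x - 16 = -c^2 - 11*c + x*(2*c + 16) - 24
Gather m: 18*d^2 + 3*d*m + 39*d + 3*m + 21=18*d^2 + 39*d + m*(3*d + 3) + 21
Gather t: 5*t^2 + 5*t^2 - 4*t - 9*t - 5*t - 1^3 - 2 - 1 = 10*t^2 - 18*t - 4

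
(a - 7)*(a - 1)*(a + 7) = a^3 - a^2 - 49*a + 49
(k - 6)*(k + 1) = k^2 - 5*k - 6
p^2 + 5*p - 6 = (p - 1)*(p + 6)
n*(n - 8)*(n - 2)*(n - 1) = n^4 - 11*n^3 + 26*n^2 - 16*n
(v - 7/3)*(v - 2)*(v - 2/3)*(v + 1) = v^4 - 4*v^3 + 23*v^2/9 + 40*v/9 - 28/9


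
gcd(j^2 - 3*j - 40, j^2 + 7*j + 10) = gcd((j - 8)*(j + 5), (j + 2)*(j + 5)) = j + 5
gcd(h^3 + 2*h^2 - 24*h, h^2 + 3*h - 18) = h + 6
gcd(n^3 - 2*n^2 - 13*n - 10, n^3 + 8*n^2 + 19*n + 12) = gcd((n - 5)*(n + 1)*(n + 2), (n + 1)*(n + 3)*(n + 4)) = n + 1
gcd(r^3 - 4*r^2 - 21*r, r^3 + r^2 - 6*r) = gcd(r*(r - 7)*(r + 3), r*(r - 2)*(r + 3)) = r^2 + 3*r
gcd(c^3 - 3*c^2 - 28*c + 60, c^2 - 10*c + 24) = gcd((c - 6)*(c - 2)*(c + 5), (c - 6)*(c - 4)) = c - 6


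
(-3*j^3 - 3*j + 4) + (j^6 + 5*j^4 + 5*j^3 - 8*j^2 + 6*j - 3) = j^6 + 5*j^4 + 2*j^3 - 8*j^2 + 3*j + 1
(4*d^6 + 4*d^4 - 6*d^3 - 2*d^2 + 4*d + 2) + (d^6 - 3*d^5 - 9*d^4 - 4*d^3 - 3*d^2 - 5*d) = 5*d^6 - 3*d^5 - 5*d^4 - 10*d^3 - 5*d^2 - d + 2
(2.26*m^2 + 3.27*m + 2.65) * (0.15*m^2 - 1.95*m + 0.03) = 0.339*m^4 - 3.9165*m^3 - 5.9112*m^2 - 5.0694*m + 0.0795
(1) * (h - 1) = h - 1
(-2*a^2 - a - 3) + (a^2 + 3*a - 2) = -a^2 + 2*a - 5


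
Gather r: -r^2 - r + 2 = -r^2 - r + 2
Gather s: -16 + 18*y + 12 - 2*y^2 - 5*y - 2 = -2*y^2 + 13*y - 6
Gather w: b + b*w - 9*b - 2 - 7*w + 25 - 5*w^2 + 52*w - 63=-8*b - 5*w^2 + w*(b + 45) - 40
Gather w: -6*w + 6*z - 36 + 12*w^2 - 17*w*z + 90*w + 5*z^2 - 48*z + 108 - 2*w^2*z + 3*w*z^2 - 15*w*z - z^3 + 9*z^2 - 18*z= w^2*(12 - 2*z) + w*(3*z^2 - 32*z + 84) - z^3 + 14*z^2 - 60*z + 72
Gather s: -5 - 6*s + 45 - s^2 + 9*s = -s^2 + 3*s + 40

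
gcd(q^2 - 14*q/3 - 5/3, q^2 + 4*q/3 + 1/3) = q + 1/3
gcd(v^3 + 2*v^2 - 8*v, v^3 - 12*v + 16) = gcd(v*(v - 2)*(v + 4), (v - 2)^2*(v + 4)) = v^2 + 2*v - 8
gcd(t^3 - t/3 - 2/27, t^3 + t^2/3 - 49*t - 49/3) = t + 1/3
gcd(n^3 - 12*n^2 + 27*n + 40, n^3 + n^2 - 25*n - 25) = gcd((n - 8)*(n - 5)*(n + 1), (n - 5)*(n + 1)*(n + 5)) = n^2 - 4*n - 5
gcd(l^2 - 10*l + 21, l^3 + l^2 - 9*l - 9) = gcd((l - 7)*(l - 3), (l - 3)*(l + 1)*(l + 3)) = l - 3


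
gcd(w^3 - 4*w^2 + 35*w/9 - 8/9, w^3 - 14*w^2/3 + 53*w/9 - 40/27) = w^2 - 3*w + 8/9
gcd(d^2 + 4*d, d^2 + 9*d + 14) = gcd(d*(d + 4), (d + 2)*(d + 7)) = 1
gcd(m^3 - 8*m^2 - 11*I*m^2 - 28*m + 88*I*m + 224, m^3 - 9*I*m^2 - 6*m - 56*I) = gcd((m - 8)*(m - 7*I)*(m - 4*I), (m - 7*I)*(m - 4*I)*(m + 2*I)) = m^2 - 11*I*m - 28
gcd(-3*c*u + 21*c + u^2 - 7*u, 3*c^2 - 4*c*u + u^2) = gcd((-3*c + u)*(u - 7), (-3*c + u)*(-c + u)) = -3*c + u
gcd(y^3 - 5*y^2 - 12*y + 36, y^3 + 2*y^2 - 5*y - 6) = y^2 + y - 6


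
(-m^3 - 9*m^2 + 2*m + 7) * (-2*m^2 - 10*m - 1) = 2*m^5 + 28*m^4 + 87*m^3 - 25*m^2 - 72*m - 7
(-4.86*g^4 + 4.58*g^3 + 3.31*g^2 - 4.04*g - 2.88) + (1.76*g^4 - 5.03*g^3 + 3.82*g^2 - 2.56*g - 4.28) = -3.1*g^4 - 0.45*g^3 + 7.13*g^2 - 6.6*g - 7.16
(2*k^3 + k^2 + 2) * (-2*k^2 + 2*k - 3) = -4*k^5 + 2*k^4 - 4*k^3 - 7*k^2 + 4*k - 6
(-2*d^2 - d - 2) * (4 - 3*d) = 6*d^3 - 5*d^2 + 2*d - 8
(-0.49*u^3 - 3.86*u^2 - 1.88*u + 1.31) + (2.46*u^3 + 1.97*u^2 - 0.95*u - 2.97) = 1.97*u^3 - 1.89*u^2 - 2.83*u - 1.66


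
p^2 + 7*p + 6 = (p + 1)*(p + 6)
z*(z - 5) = z^2 - 5*z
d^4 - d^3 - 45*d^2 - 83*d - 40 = (d - 8)*(d + 1)^2*(d + 5)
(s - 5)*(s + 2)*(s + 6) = s^3 + 3*s^2 - 28*s - 60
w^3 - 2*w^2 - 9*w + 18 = (w - 3)*(w - 2)*(w + 3)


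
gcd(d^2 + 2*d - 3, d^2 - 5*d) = 1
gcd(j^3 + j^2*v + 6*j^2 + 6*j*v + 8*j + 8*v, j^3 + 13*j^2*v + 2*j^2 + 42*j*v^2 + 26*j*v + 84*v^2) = j + 2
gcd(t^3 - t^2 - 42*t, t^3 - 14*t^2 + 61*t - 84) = t - 7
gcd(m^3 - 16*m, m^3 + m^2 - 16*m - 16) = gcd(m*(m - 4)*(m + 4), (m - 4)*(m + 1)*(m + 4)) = m^2 - 16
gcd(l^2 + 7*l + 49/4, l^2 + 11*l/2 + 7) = l + 7/2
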